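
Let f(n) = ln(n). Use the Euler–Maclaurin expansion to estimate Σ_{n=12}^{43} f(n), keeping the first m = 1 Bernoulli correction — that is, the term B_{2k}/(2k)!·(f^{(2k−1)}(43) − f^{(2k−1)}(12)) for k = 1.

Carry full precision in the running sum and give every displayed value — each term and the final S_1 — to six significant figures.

Integral: ∫_12^43 ln(x) dx = 100.913.
½[f(12) + f(43)] = ½[2.48491 + 3.76120] = 3.12305.
So far: 104.036.
Order-1 term: 1/12 · (0.0232558 − 0.0833333) = -0.00500646.

S_1 ≈ 104.031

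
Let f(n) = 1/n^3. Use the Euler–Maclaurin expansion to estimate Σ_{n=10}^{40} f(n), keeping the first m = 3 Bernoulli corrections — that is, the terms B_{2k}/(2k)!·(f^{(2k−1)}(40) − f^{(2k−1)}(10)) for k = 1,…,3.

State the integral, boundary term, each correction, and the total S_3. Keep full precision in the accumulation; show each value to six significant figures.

S_3 ≈ 0.00522013

The integral term ∫_10^40 1/x^3 dx = 0.00468750.
Endpoint term: (f(10) + f(40))/2 = (0.00100000 + 1.56250e-05)/2 = 0.000507813.
So far: 0.00519531.
Order-1 term: 1/12 · (-1.17187e-06 − (-0.000300000)) = 2.49023e-05.
Partial sum through k=1: 0.00522021.
Order-2 term: −1/720 · (-1.46484e-08 − (-6.00000e-05)) = -8.33130e-08.
Partial sum through k=2: 0.00522013.
Order-3 term: 1/30240 · (-3.84521e-10 − (-2.52000e-05)) = 8.33321e-10.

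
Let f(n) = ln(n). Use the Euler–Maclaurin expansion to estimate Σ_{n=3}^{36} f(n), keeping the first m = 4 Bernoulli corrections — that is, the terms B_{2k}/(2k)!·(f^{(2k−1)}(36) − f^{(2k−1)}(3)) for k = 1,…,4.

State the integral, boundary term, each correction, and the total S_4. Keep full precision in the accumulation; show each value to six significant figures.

∫_3^36 ln(x) dx evaluates to 92.7108.
Boundary: ½(f(3) + f(36)) = ½(1.09861 + 3.58352) = 2.34107.
Integral + boundary = 95.0519.
k=1: B_{2}/(2)! × [f^{(1)}(36) − f^{(1)}(3)] = 1/12 × (0.0277778 − 0.333333) = -0.0254630.
Partial sum through k=1: 95.0264.
k=2: B_{4}/(4)! × [f^{(3)}(36) − f^{(3)}(3)] = −1/720 × (4.28669e-05 − 0.0740741) = 0.000102821.
Partial sum through k=2: 95.0266.
k=3: B_{6}/(6)! × [f^{(5)}(36) − f^{(5)}(3)] = 1/30240 × (3.96916e-07 − 0.0987654) = -3.26604e-06.
Partial sum through k=3: 95.0265.
k=4: B_{8}/(8)! × [f^{(7)}(36) − f^{(7)}(3)] = −1/1209600 × (9.18787e-09 − 0.329218) = 2.72171e-07.

S_4 ≈ 95.0265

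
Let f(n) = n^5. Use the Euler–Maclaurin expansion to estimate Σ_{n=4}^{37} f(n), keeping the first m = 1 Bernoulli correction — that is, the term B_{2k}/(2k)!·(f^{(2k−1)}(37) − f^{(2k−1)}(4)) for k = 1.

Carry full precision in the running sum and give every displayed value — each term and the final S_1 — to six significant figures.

S_1 ≈ 4.63074e+08

Integral: ∫_4^37 x^5 dx = 4.27620e+08.
Boundary: ½(f(4) + f(37)) = ½(1024.00 + 6.93440e+07) = 3.46725e+07.
Integral + boundary = 4.62293e+08.
Correction k=1: B_{2}/2! · (f^{(1)}(37) − f^{(1)}(4)) = 1/12 · (9.37080e+06 − 1280.00) = 780794.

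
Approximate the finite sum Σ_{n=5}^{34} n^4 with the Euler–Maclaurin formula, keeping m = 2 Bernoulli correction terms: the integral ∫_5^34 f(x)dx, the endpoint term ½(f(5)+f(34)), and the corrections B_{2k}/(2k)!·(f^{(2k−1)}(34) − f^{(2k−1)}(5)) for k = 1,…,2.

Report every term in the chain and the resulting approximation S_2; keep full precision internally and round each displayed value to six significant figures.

The integral term ∫_5^34 x^4 dx = 9.08646e+06.
½[f(5) + f(34)] = ½[625.000 + 1.33634e+06] = 668480.
Integral + boundary = 9.75494e+06.
Order-1 term: 1/12 · (157216 − 500.000) = 13059.7.
Running total after k=1: 9.76800e+06.
Order-2 term: −1/720 · (816.000 − 120.000) = -0.966667.

S_2 ≈ 9.76800e+06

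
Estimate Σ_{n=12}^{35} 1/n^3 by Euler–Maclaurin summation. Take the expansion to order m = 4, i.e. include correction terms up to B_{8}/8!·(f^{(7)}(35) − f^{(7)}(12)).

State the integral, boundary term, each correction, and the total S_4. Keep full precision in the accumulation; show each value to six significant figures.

S_4 ≈ 0.00337693

The integral term ∫_12^35 1/x^3 dx = 0.00306406.
Boundary: ½(f(12) + f(35)) = ½(0.000578704 + 2.33236e-05) = 0.000301014.
Running total after boundary: 0.00336507.
k=1: B_{2}/(2)! × [f^{(1)}(35) − f^{(1)}(12)] = 1/12 × (-1.99917e-06 − (-0.000144676)) = 1.18897e-05.
Partial sum through k=1: 0.00337696.
k=2: B_{4}/(4)! × [f^{(3)}(35) − f^{(3)}(12)] = −1/720 × (-3.26395e-08 − (-2.00939e-05)) = -2.78628e-08.
Partial sum through k=2: 0.00337693.
k=3: B_{6}/(6)! × [f^{(5)}(35) − f^{(5)}(12)] = 1/30240 × (-1.11907e-09 − (-5.86071e-06)) = 1.93770e-10.
Partial sum through k=3: 0.00337693.
k=4: B_{8}/(8)! × [f^{(7)}(35) − f^{(7)}(12)] = −1/1209600 × (-6.57737e-11 − (-2.93036e-06)) = -2.42253e-12.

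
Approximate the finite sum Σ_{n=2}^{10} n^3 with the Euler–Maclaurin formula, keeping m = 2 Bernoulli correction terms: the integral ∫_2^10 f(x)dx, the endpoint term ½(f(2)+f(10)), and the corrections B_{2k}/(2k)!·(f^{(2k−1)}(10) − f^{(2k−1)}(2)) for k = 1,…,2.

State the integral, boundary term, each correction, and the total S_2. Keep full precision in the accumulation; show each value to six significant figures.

S_2 ≈ 3024.00

The integral term ∫_2^10 x^3 dx = 2496.00.
½[f(2) + f(10)] = ½[8.00000 + 1000.00] = 504.000.
Running total after boundary: 3000.00.
k=1: B_{2}/(2)! × [f^{(1)}(10) − f^{(1)}(2)] = 1/12 × (300.000 − 12.0000) = 24.0000.
Running total after k=1: 3024.00.
k=2: B_{4}/(4)! × [f^{(3)}(10) − f^{(3)}(2)] = −1/720 × (6.00000 − 6.00000) = 0.00000.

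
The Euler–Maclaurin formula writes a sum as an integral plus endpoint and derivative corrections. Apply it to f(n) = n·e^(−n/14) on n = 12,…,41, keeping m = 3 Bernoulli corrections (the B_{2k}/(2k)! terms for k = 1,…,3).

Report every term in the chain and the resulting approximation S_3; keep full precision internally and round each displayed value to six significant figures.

Integral: ∫_12^41 x·e^(−x/14) dx = 113.297.
Boundary: ½(f(12) + f(41)) = ½(5.09247 + 2.19241) = 3.64244.
So far: 116.940.
k=1: B_{2}/(2)! × [f^{(1)}(41) − f^{(1)}(12)] = 1/12 × (-0.103127 − 0.0606247) = -0.0136460.
After k=1: 116.926.
k=2: B_{4}/(4)! × [f^{(3)}(41) − f^{(3)}(12)] = −1/720 × (1.94874e-05 − 0.00463964) = 6.41689e-06.
After k=2: 116.926.
k=3: B_{6}/(6)! × [f^{(5)}(41) − f^{(5)}(12)] = 1/30240 × (2.88334e-06 − 4.57652e-05) = -1.41805e-09.

S_3 ≈ 116.926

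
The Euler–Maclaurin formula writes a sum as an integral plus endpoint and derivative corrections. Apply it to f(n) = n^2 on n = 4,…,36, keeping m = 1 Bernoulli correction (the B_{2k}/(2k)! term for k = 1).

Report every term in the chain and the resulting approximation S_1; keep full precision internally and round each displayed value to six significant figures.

S_1 ≈ 16192.0

∫_4^36 x^2 dx evaluates to 15530.7.
Boundary: ½(f(4) + f(36)) = ½(16.0000 + 1296.00) = 656.000.
Running total after boundary: 16186.7.
k=1: B_{2}/(2)! × [f^{(1)}(36) − f^{(1)}(4)] = 1/12 × (72.0000 − 8.00000) = 5.33333.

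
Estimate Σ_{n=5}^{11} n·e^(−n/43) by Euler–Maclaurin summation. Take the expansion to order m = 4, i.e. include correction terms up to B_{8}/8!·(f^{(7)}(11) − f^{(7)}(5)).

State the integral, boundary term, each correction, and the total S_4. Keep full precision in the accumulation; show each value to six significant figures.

Integral: ∫_5^11 x·e^(−x/43) dx = 39.5359.
½[f(5) + f(11)] = ½[4.45113 + 8.51715] = 6.48414.
Running total after boundary: 46.0200.
Order-1 term: 1/12 · (0.576213 − 0.786712) = -0.0175416.
Running total after k=1: 46.0025.
Order-2 term: −1/720 · (0.00114915 − 0.00138841) = 3.32297e-07.
Running total after k=2: 46.0025.
Order-3 term: 1/30240 · (1.07446e-06 − 1.27168e-06) = -6.52189e-12.
Running total after k=3: 46.0025.
Order-4 term: −1/1209600 · (8.26076e-10 − 9.69423e-10) = 1.18507e-16.

S_4 ≈ 46.0025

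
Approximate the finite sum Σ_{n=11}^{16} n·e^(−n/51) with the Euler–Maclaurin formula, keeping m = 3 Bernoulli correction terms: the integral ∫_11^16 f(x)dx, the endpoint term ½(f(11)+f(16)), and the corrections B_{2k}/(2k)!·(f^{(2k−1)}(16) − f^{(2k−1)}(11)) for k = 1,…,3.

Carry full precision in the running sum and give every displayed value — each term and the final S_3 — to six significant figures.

Integral: ∫_11^16 x·e^(−x/51) dx = 51.6656.
½[f(11) + f(16)] = ½[8.86587 + 11.6915] = 10.2787.
Running total after boundary: 61.9443.
Correction k=1: B_{2}/2! · (f^{(1)}(16) − f^{(1)}(11)) = 1/12 · (0.501474 − 0.632148) = -0.0108894.
Running total after k=1: 61.9334.
Correction k=2: B_{4}/4! · (f^{(3)}(16) − f^{(3)}(11)) = −1/720 · (0.000754676 − 0.000862793) = 1.50161e-07.
Running total after k=2: 61.9334.
Correction k=3: B_{6}/6! · (f^{(5)}(16) − f^{(5)}(11)) = 1/30240 · (5.06172e-07 − 5.69990e-07) = -2.11041e-12.

S_3 ≈ 61.9334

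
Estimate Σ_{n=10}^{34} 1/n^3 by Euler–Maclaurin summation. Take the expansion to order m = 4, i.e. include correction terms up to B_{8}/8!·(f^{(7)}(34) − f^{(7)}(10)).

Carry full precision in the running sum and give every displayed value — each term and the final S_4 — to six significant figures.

The integral term ∫_10^34 1/x^3 dx = 0.00456747.
½[f(10) + f(34)] = ½[0.00100000 + 2.54427e-05] = 0.000512721.
So far: 0.00508020.
Order-1 term: 1/12 · (-2.24494e-06 − (-0.000300000)) = 2.48129e-05.
After k=1: 0.00510501.
Order-2 term: −1/720 · (-3.88399e-08 − (-6.00000e-05)) = -8.32794e-08.
After k=2: 0.00510493.
Order-3 term: 1/30240 · (-1.41114e-09 − (-2.52000e-05)) = 8.33287e-10.
After k=3: 0.00510493.
Order-4 term: −1/1209600 · (-8.78909e-11 − (-1.81440e-05)) = -1.49999e-11.

S_4 ≈ 0.00510493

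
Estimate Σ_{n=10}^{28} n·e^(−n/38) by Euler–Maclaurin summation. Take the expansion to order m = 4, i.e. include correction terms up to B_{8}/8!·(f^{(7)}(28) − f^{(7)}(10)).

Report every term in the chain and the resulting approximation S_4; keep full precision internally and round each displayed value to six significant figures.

Integral: ∫_10^28 x·e^(−x/38) dx = 201.577.
½[f(10) + f(28)] = ½[7.68621 + 13.4014] = 10.5438.
Integral + boundary = 212.121.
Order-1 term: 1/12 · (0.125953 − 0.566352) = -0.0366999.
After k=1: 212.085.
Order-2 term: −1/720 · (0.000750138 − 0.00145678) = 9.81450e-07.
After k=2: 212.085.
Order-3 term: 1/30240 · (9.78567e-07 − 1.74609e-06) = -2.53810e-11.
After k=3: 212.085.
Order-4 term: −1/1209600 · (9.95601e-10 − 1.71976e-09) = 5.98673e-16.

S_4 ≈ 212.085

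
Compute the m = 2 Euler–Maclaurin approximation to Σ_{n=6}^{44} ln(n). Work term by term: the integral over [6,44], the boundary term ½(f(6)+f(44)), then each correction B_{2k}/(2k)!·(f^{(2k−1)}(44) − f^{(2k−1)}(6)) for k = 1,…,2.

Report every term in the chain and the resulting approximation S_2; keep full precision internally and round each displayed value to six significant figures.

∫_6^44 ln(x) dx evaluates to 117.754.
Boundary: ½(f(6) + f(44)) = ½(1.79176 + 3.78419) = 2.78797.
Integral + boundary = 120.542.
Correction k=1: B_{2}/2! · (f^{(1)}(44) − f^{(1)}(6)) = 1/12 · (0.0227273 − 0.166667) = -0.0119949.
Partial sum through k=1: 120.530.
Correction k=2: B_{4}/4! · (f^{(3)}(44) − f^{(3)}(6)) = −1/720 · (2.34786e-05 − 0.00925926) = 1.28275e-05.

S_2 ≈ 120.530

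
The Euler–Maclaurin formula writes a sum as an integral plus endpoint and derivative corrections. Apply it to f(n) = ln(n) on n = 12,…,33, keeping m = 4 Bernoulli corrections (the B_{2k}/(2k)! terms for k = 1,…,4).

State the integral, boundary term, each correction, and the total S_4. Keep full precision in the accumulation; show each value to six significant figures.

∫_12^33 ln(x) dx evaluates to 64.5659.
Boundary: ½(f(12) + f(33)) = ½(2.48491 + 3.49651) = 2.99071.
Running total after boundary: 67.5566.
Correction k=1: B_{2}/2! · (f^{(1)}(33) − f^{(1)}(12)) = 1/12 · (0.0303030 − 0.0833333) = -0.00441919.
After k=1: 67.5522.
Correction k=2: B_{4}/4! · (f^{(3)}(33) − f^{(3)}(12)) = −1/720 · (5.56529e-05 − 0.00115741) = 1.53021e-06.
After k=2: 67.5522.
Correction k=3: B_{6}/6! · (f^{(5)}(33) − f^{(5)}(12)) = 1/30240 · (6.13256e-07 − 9.64506e-05) = -3.16922e-09.
After k=3: 67.5522.
Correction k=4: B_{8}/8! · (f^{(7)}(33) − f^{(7)}(12)) = −1/1209600 · (1.68941e-08 − 2.00939e-05) = 1.65980e-11.

S_4 ≈ 67.5522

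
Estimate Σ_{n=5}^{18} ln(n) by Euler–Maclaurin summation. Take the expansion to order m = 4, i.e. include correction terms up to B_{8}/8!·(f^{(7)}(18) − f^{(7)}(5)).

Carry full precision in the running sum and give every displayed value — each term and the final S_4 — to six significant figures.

S_4 ≈ 33.2174

Integral: ∫_5^18 ln(x) dx = 30.9795.
Endpoint term: (f(5) + f(18))/2 = (1.60944 + 2.89037)/2 = 2.24990.
Running total after boundary: 33.2294.
Correction k=1: B_{2}/2! · (f^{(1)}(18) − f^{(1)}(5)) = 1/12 · (0.0555556 − 0.200000) = -0.0120370.
Running total after k=1: 33.2174.
Correction k=2: B_{4}/4! · (f^{(3)}(18) − f^{(3)}(5)) = −1/720 · (0.000342936 − 0.0160000) = 2.17459e-05.
Running total after k=2: 33.2174.
Correction k=3: B_{6}/6! · (f^{(5)}(18) − f^{(5)}(5)) = 1/30240 · (1.27013e-05 − 0.00768000) = -2.53548e-07.
Running total after k=3: 33.2174.
Correction k=4: B_{8}/8! · (f^{(7)}(18) − f^{(7)}(5)) = −1/1209600 · (1.17605e-06 − 0.00921600) = 7.61808e-09.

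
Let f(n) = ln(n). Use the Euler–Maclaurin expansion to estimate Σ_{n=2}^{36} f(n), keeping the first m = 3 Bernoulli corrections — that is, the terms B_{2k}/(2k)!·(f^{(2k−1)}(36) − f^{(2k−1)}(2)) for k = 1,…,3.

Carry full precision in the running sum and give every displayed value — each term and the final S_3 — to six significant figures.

S_3 ≈ 95.7197

The integral term ∫_2^36 ln(x) dx = 93.6204.
Endpoint term: (f(2) + f(36))/2 = (0.693147 + 3.58352)/2 = 2.13833.
So far: 95.7587.
k=1: B_{2}/(2)! × [f^{(1)}(36) − f^{(1)}(2)] = 1/12 × (0.0277778 − 0.500000) = -0.0393519.
After k=1: 95.7194.
k=2: B_{4}/(4)! × [f^{(3)}(36) − f^{(3)}(2)] = −1/720 × (4.28669e-05 − 0.250000) = 0.000347163.
After k=2: 95.7197.
k=3: B_{6}/(6)! × [f^{(5)}(36) − f^{(5)}(2)] = 1/30240 × (3.96916e-07 − 0.750000) = -2.48016e-05.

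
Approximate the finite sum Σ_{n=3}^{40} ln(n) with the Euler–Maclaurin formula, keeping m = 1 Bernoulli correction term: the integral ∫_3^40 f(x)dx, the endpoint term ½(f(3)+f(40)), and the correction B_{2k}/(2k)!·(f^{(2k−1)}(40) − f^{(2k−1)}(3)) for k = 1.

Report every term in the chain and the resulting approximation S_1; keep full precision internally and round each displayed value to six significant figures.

The integral term ∫_3^40 ln(x) dx = 107.259.
Endpoint term: (f(3) + f(40))/2 = (1.09861 + 3.68888)/2 = 2.39375.
Integral + boundary = 109.653.
k=1: B_{2}/(2)! × [f^{(1)}(40) − f^{(1)}(3)] = 1/12 × (0.0250000 − 0.333333) = -0.0256944.

S_1 ≈ 109.627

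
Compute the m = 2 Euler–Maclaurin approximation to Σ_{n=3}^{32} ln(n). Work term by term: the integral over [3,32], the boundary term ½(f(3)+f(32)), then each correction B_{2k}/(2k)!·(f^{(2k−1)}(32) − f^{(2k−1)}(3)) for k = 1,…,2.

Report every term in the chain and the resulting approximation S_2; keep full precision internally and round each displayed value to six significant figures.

S_2 ≈ 80.8648

Integral: ∫_3^32 ln(x) dx = 78.6077.
Boundary: ½(f(3) + f(32)) = ½(1.09861 + 3.46574) = 2.28217.
So far: 80.8899.
Correction k=1: B_{2}/2! · (f^{(1)}(32) − f^{(1)}(3)) = 1/12 · (0.0312500 − 0.333333) = -0.0251736.
After k=1: 80.8647.
Correction k=2: B_{4}/4! · (f^{(3)}(32) − f^{(3)}(3)) = −1/720 · (6.10352e-05 − 0.0740741) = 0.000102796.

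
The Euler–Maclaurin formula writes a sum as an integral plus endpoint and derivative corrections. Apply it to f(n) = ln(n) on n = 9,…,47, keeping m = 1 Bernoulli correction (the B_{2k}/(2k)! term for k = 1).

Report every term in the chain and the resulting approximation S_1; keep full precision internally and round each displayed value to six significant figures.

The integral term ∫_9^47 ln(x) dx = 123.182.
Endpoint term: (f(9) + f(47))/2 = (2.19722 + 3.85015)/2 = 3.02369.
Integral + boundary = 126.206.
Order-1 term: 1/12 · (0.0212766 − 0.111111) = -0.00748621.

S_1 ≈ 126.198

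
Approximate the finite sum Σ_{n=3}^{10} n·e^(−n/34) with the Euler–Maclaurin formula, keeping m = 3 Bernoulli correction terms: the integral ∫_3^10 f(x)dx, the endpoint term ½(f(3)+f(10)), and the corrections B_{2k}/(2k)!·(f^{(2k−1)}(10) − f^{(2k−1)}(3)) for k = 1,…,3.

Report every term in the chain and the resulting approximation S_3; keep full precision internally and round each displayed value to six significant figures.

The integral term ∫_3^10 x·e^(−x/34) dx = 36.9537.
½[f(3) + f(10)] = ½[2.74664 + 7.45189] = 5.09926.
So far: 42.0529.
Order-1 term: 1/12 · (0.526016 − 0.834762) = -0.0257289.
Running total after k=1: 42.0272.
Order-2 term: −1/720 · (0.00174428 − 0.00230610) = 7.80300e-07.
Running total after k=2: 42.0272.
Order-3 term: 1/30240 · (2.62417e-06 − 3.36513e-06) = -2.45027e-11.

S_3 ≈ 42.0272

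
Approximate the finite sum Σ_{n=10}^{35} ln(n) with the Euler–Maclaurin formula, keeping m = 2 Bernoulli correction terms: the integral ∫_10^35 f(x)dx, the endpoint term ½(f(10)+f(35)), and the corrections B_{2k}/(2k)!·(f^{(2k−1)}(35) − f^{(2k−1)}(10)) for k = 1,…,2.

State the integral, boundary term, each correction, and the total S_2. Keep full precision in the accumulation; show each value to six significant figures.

S_2 ≈ 79.3343

∫_10^35 ln(x) dx evaluates to 76.4113.
Boundary: ½(f(10) + f(35)) = ½(2.30259 + 3.55535) = 2.92897.
Running total after boundary: 79.3403.
Correction k=1: B_{2}/2! · (f^{(1)}(35) − f^{(1)}(10)) = 1/12 · (0.0285714 − 0.100000) = -0.00595238.
After k=1: 79.3343.
Correction k=2: B_{4}/4! · (f^{(3)}(35) − f^{(3)}(10)) = −1/720 · (4.66472e-05 − 0.00200000) = 2.71299e-06.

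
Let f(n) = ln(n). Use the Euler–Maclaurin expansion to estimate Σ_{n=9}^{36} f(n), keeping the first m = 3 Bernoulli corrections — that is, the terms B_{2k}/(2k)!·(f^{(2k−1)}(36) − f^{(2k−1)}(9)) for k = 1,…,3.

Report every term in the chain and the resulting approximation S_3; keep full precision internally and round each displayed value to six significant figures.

S_3 ≈ 85.1151

∫_9^36 ln(x) dx evaluates to 82.2317.
½[f(9) + f(36)] = ½[2.19722 + 3.58352] = 2.89037.
Integral + boundary = 85.1220.
Order-1 term: 1/12 · (0.0277778 − 0.111111) = -0.00694444.
After k=1: 85.1151.
Order-2 term: −1/720 · (4.28669e-05 − 0.00274348) = 3.75086e-06.
After k=2: 85.1151.
Order-3 term: 1/30240 · (3.96916e-07 − 0.000406442) = -1.34274e-08.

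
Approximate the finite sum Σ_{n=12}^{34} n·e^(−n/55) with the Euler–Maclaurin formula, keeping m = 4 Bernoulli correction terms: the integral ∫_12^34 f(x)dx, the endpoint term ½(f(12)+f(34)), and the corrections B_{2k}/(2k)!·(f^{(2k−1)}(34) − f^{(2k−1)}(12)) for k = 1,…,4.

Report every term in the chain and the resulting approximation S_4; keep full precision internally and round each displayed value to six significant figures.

∫_12^34 x·e^(−x/55) dx evaluates to 324.633.
½[f(12) + f(34)] = ½[9.64775 + 18.3234] = 13.9856.
So far: 338.619.
k=1: B_{2}/(2)! × [f^{(1)}(34) − f^{(1)}(12)] = 1/12 × (0.205771 − 0.628566) = -0.0352329.
Partial sum through k=1: 338.584.
k=2: B_{4}/(4)! × [f^{(3)}(34) − f^{(3)}(12)] = −1/720 × (0.000424336 − 0.000739347) = 4.37514e-07.
Partial sum through k=2: 338.584.
k=3: B_{6}/(6)! × [f^{(5)}(34) − f^{(5)}(12)] = 1/30240 × (2.58066e-07 − 4.20133e-07) = -5.35937e-12.
Partial sum through k=3: 338.584.
k=4: B_{8}/(8)! × [f^{(7)}(34) − f^{(7)}(12)] = −1/1209600 × (1.24250e-10 − 1.96977e-10) = 6.01248e-17.

S_4 ≈ 338.584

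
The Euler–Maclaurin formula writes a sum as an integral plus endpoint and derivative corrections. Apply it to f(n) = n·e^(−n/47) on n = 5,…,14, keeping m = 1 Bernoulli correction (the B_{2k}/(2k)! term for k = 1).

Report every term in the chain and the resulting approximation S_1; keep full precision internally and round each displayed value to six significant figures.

Integral: ∫_5^14 x·e^(−x/47) dx = 68.9025.
Boundary: ½(f(5) + f(14)) = ½(4.49540 + 10.3935) = 7.44447.
Running total after boundary: 76.3470.
k=1: B_{2}/(2)! × [f^{(1)}(14) − f^{(1)}(5)] = 1/12 × (0.521257 − 0.803433) = -0.0235147.

S_1 ≈ 76.3235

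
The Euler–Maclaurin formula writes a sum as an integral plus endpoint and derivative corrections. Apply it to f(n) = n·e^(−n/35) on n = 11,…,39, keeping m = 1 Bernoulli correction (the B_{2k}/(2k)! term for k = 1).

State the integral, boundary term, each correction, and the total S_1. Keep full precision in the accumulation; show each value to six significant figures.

S_1 ≈ 336.263

∫_11^39 x·e^(−x/35) dx evaluates to 325.892.
½[f(11) + f(39)] = ½[8.03341 + 12.7978] = 10.4156.
Running total after boundary: 336.308.
Order-1 term: 1/12 · (-0.0375028 − 0.500784) = -0.0448573.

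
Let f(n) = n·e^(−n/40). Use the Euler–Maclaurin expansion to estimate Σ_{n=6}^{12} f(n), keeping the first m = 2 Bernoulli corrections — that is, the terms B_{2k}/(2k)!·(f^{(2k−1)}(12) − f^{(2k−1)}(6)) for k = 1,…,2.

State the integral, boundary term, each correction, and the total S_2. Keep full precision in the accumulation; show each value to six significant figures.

The integral term ∫_6^12 x·e^(−x/40) dx = 42.8008.
½[f(6) + f(12)] = ½[5.16425 + 8.88982] = 7.02703.
Integral + boundary = 49.8278.
Order-1 term: 1/12 · (0.518573 − 0.731602) = -0.0177524.
Running total after k=1: 49.8101.
Order-2 term: −1/720 · (0.00125013 − 0.00153314) = 3.93063e-07.

S_2 ≈ 49.8101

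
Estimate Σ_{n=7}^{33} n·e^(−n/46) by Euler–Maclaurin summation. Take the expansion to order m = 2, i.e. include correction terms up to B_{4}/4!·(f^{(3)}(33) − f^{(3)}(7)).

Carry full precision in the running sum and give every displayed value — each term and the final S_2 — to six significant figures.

S_2 ≈ 331.380

The integral term ∫_7^33 x·e^(−x/46) dx = 320.371.
Endpoint term: (f(7) + f(33))/2 = (6.01187 + 16.1048)/2 = 11.0583.
So far: 331.429.
Correction k=1: B_{2}/2! · (f^{(1)}(33) − f^{(1)}(7)) = 1/12 · (0.137920 − 0.728146) = -0.0491855.
Partial sum through k=1: 331.380.
Correction k=2: B_{4}/4! · (f^{(3)}(33) − f^{(3)}(7)) = −1/720 · (0.000526450 − 0.00115587) = 8.74197e-07.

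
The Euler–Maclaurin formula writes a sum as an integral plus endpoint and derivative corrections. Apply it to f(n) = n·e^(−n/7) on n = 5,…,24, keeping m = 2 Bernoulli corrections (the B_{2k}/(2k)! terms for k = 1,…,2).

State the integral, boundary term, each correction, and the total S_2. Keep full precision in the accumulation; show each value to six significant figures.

The integral term ∫_5^24 x·e^(−x/7) dx = 34.0835.
Boundary: ½(f(5) + f(24)) = ½(2.44771 + 0.778398) = 1.61305.
Integral + boundary = 35.6965.
Correction k=1: B_{2}/2! · (f^{(1)}(24) − f^{(1)}(5)) = 1/12 · (-0.0787664 − 0.139869) = -0.0182196.
After k=1: 35.6783.
Correction k=2: B_{4}/4! · (f^{(3)}(24) − f^{(3)}(5)) = −1/720 · (-0.000283673 − 0.0228358) = 3.21103e-05.

S_2 ≈ 35.6784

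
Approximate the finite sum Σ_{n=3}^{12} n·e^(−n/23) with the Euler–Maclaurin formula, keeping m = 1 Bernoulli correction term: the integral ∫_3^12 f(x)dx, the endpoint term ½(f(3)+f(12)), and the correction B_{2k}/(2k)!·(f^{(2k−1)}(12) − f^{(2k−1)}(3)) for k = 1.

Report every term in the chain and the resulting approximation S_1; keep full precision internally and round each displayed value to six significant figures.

The integral term ∫_3^12 x·e^(−x/23) dx = 47.1154.
Endpoint term: (f(3) + f(12))/2 = (2.63314 + 7.12185)/2 = 4.87750.
Integral + boundary = 51.9929.
Correction k=1: B_{2}/2! · (f^{(1)}(12) − f^{(1)}(3)) = 1/12 · (0.283842 − 0.763229) = -0.0399490.

S_1 ≈ 51.9529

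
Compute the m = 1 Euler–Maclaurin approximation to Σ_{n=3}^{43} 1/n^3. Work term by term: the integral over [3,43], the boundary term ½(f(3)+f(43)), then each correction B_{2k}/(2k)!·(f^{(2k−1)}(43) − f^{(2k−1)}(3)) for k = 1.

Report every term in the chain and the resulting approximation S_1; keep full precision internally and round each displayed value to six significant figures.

S_1 ≈ 0.0768963

The integral term ∫_3^43 1/x^3 dx = 0.0552851.
Endpoint term: (f(3) + f(43))/2 = (0.0370370 + 1.25775e-05)/2 = 0.0185248.
So far: 0.0738099.
Order-1 term: 1/12 · (-8.77501e-07 − (-0.0370370)) = 0.00308635.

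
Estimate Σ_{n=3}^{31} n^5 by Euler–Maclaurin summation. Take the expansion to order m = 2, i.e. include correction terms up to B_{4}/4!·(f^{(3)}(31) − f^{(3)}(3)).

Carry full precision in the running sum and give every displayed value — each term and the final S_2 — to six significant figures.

Integral: ∫_3^31 x^5 dx = 1.47917e+08.
Boundary: ½(f(3) + f(31)) = ½(243.000 + 2.86292e+07) = 1.43147e+07.
So far: 1.62232e+08.
Order-1 term: 1/12 · (4.61760e+06 − 405.000) = 384767.
Partial sum through k=1: 1.62617e+08.
Order-2 term: −1/720 · (57660.0 − 540.000) = -79.3333.

S_2 ≈ 1.62617e+08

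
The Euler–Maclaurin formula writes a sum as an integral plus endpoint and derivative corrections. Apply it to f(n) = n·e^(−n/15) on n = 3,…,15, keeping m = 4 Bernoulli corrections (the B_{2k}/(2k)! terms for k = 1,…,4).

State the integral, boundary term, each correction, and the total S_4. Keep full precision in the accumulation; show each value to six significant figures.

Integral: ∫_3^15 x·e^(−x/15) dx = 55.5116.
Endpoint term: (f(3) + f(15))/2 = (2.45619 + 5.51819)/2 = 3.98719.
Running total after boundary: 59.4987.
Correction k=1: B_{2}/2! · (f^{(1)}(15) − f^{(1)}(3)) = 1/12 · (0.00000 − 0.654985) = -0.0545821.
Partial sum through k=1: 59.4442.
Correction k=2: B_{4}/4! · (f^{(3)}(15) − f^{(3)}(3)) = −1/720 · (0.00327004 − 0.0101886) = 9.60918e-06.
Partial sum through k=2: 59.4442.
Correction k=3: B_{6}/6! · (f^{(5)}(15) − f^{(5)}(3)) = 1/30240 · (2.90670e-05 − 7.76278e-05) = -1.60585e-09.
Partial sum through k=3: 59.4442.
Correction k=4: B_{8}/8! · (f^{(7)}(15) − f^{(7)}(3)) = −1/1209600 · (1.93780e-07 − 4.88768e-07) = 2.43872e-13.

S_4 ≈ 59.4442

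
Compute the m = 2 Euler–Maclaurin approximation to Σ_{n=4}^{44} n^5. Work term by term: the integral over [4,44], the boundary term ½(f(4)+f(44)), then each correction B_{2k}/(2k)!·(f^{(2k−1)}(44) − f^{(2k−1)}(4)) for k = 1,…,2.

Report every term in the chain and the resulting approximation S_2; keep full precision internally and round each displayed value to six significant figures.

S_2 ≈ 1.29341e+09

Integral: ∫_4^44 x^5 dx = 1.20938e+09.
Boundary: ½(f(4) + f(44)) = ½(1024.00 + 1.64916e+08) = 8.24586e+07.
So far: 1.29184e+09.
Correction k=1: B_{2}/2! · (f^{(1)}(44) − f^{(1)}(4)) = 1/12 · (1.87405e+07 − 1280.00) = 1.56160e+06.
Running total after k=1: 1.29341e+09.
Correction k=2: B_{4}/4! · (f^{(3)}(44) − f^{(3)}(4)) = −1/720 · (116160 − 960.000) = -160.000.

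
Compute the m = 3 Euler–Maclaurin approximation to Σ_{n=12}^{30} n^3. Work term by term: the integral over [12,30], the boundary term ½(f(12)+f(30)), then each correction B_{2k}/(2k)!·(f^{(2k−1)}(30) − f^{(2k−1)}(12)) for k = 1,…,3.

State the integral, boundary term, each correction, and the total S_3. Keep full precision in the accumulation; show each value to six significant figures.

Integral: ∫_12^30 x^3 dx = 197316.
Boundary: ½(f(12) + f(30)) = ½(1728.00 + 27000.0) = 14364.0.
So far: 211680.
Correction k=1: B_{2}/2! · (f^{(1)}(30) − f^{(1)}(12)) = 1/12 · (2700.00 − 432.000) = 189.000.
Running total after k=1: 211869.
Correction k=2: B_{4}/4! · (f^{(3)}(30) − f^{(3)}(12)) = −1/720 · (6.00000 − 6.00000) = 0.00000.
Running total after k=2: 211869.
Correction k=3: B_{6}/6! · (f^{(5)}(30) − f^{(5)}(12)) = 1/30240 · (0.00000 − 0.00000) = 0.00000.

S_3 ≈ 211869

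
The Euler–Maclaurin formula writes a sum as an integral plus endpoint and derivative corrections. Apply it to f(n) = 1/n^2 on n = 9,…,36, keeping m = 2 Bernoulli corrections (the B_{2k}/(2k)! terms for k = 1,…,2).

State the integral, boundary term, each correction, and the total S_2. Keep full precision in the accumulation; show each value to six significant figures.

S_2 ≈ 0.0901165

The integral term ∫_9^36 1/x^2 dx = 0.0833333.
½[f(9) + f(36)] = ½[0.0123457 + 0.000771605] = 0.00655864.
Running total after boundary: 0.0898920.
k=1: B_{2}/(2)! × [f^{(1)}(36) − f^{(1)}(9)] = 1/12 × (-4.28669e-05 − (-0.00274348)) = 0.000225051.
Running total after k=1: 0.0901170.
k=2: B_{4}/(4)! × [f^{(3)}(36) − f^{(3)}(9)] = −1/720 × (-3.96916e-07 − (-0.000406442)) = -5.63952e-07.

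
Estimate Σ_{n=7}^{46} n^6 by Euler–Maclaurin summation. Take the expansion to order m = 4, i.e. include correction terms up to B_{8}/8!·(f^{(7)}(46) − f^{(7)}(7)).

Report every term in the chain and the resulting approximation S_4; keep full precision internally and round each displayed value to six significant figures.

S_4 ≈ 6.70997e+10

The integral term ∫_7^46 x^6 dx = 6.22595e+10.
Endpoint term: (f(7) + f(46))/2 = (117649 + 9.47430e+09)/2 = 4.73721e+09.
Integral + boundary = 6.69968e+10.
Correction k=1: B_{2}/2! · (f^{(1)}(46) − f^{(1)}(7)) = 1/12 · (1.23578e+09 − 100842) = 1.02973e+08.
After k=1: 6.70997e+10.
Correction k=2: B_{4}/4! · (f^{(3)}(46) − f^{(3)}(7)) = −1/720 · (1.16803e+07 − 41160.0) = -16165.5.
After k=2: 6.70997e+10.
Correction k=3: B_{6}/6! · (f^{(5)}(46) − f^{(5)}(7)) = 1/30240 · (33120.0 − 5040.00) = 0.928571.
After k=3: 6.70997e+10.
Correction k=4: B_{8}/8! · (f^{(7)}(46) − f^{(7)}(7)) = −1/1209600 · (0.00000 − 0.00000) = 0.00000.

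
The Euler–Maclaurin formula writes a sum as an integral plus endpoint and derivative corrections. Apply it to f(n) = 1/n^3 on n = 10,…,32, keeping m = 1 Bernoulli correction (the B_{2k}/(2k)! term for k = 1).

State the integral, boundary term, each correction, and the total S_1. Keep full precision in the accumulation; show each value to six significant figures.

S_1 ≈ 0.00505174

The integral term ∫_10^32 1/x^3 dx = 0.00451172.
Boundary: ½(f(10) + f(32)) = ½(0.00100000 + 3.05176e-05) = 0.000515259.
So far: 0.00502698.
Correction k=1: B_{2}/2! · (f^{(1)}(32) − f^{(1)}(10)) = 1/12 · (-2.86102e-06 − (-0.000300000)) = 2.47616e-05.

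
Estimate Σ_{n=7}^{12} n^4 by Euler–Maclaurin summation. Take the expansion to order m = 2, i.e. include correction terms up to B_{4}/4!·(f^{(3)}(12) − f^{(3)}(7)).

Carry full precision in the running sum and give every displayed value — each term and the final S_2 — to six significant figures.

Integral: ∫_7^12 x^4 dx = 46405.0.
Endpoint term: (f(7) + f(12))/2 = (2401.00 + 20736.0)/2 = 11568.5.
So far: 57973.5.
k=1: B_{2}/(2)! × [f^{(1)}(12) − f^{(1)}(7)] = 1/12 × (6912.00 − 1372.00) = 461.667.
Running total after k=1: 58435.2.
k=2: B_{4}/(4)! × [f^{(3)}(12) − f^{(3)}(7)] = −1/720 × (288.000 − 168.000) = -0.166667.

S_2 ≈ 58435.0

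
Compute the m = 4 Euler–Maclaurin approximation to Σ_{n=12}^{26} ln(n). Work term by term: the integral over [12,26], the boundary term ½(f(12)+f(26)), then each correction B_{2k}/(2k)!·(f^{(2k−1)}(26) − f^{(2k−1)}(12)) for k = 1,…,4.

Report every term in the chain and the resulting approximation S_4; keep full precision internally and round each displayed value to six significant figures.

Integral: ∫_12^26 ln(x) dx = 40.8916.
Boundary: ½(f(12) + f(26)) = ½(2.48491 + 3.25810) = 2.87150.
Integral + boundary = 43.7631.
Order-1 term: 1/12 · (0.0384615 − 0.0833333) = -0.00373932.
Running total after k=1: 43.7594.
Order-2 term: −1/720 · (0.000113792 − 0.00115741) = 1.44947e-06.
Running total after k=2: 43.7594.
Order-3 term: 1/30240 · (2.01997e-06 − 9.64506e-05) = -3.12271e-09.
Running total after k=3: 43.7594.
Order-4 term: −1/1209600 · (8.96436e-08 − 2.00939e-05) = 1.65379e-11.

S_4 ≈ 43.7594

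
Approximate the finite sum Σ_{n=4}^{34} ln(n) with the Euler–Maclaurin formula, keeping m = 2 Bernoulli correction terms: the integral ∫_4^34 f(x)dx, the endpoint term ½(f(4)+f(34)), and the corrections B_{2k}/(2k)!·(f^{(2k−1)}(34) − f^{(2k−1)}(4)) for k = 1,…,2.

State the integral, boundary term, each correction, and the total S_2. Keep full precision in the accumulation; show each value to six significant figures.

The integral term ∫_4^34 ln(x) dx = 84.3511.
Boundary: ½(f(4) + f(34)) = ½(1.38629 + 3.52636) = 2.45633.
So far: 86.8074.
Correction k=1: B_{2}/2! · (f^{(1)}(34) − f^{(1)}(4)) = 1/12 · (0.0294118 − 0.250000) = -0.0183824.
Partial sum through k=1: 86.7890.
Correction k=2: B_{4}/4! · (f^{(3)}(34) − f^{(3)}(4)) = −1/720 · (5.08854e-05 − 0.0312500) = 4.33321e-05.

S_2 ≈ 86.7891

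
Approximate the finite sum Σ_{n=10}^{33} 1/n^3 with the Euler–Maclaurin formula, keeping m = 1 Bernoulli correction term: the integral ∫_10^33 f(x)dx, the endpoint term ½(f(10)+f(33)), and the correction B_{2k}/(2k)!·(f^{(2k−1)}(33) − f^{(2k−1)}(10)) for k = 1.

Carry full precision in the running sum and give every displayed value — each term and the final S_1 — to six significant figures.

The integral term ∫_10^33 1/x^3 dx = 0.00454086.
Boundary: ½(f(10) + f(33)) = ½(0.00100000 + 2.78265e-05) = 0.000513913.
So far: 0.00505478.
k=1: B_{2}/(2)! × [f^{(1)}(33) − f^{(1)}(10)] = 1/12 × (-2.52968e-06 − (-0.000300000)) = 2.47892e-05.

S_1 ≈ 0.00507957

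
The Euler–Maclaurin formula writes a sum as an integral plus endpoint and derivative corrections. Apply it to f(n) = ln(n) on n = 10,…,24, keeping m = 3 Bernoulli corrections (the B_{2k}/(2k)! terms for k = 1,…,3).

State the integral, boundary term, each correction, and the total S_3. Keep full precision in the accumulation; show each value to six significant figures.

S_3 ≈ 41.9829

The integral term ∫_10^24 ln(x) dx = 39.2474.
Endpoint term: (f(10) + f(24))/2 = (2.30259 + 3.17805)/2 = 2.74032.
Integral + boundary = 41.9878.
Correction k=1: B_{2}/2! · (f^{(1)}(24) − f^{(1)}(10)) = 1/12 · (0.0416667 − 0.100000) = -0.00486111.
Partial sum through k=1: 41.9829.
Correction k=2: B_{4}/4! · (f^{(3)}(24) − f^{(3)}(10)) = −1/720 · (0.000144676 − 0.00200000) = 2.57684e-06.
Partial sum through k=2: 41.9829.
Correction k=3: B_{6}/6! · (f^{(5)}(24) − f^{(5)}(10)) = 1/30240 · (3.01408e-06 − 0.000240000) = -7.83684e-09.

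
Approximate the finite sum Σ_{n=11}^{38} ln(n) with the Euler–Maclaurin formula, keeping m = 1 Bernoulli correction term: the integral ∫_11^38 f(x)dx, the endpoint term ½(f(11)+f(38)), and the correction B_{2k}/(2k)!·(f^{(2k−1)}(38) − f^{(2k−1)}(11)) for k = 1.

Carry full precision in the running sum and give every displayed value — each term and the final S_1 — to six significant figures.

Integral: ∫_11^38 ln(x) dx = 84.8514.
Boundary: ½(f(11) + f(38)) = ½(2.39790 + 3.63759) = 3.01774.
So far: 87.8692.
Correction k=1: B_{2}/2! · (f^{(1)}(38) − f^{(1)}(11)) = 1/12 · (0.0263158 − 0.0909091) = -0.00538278.

S_1 ≈ 87.8638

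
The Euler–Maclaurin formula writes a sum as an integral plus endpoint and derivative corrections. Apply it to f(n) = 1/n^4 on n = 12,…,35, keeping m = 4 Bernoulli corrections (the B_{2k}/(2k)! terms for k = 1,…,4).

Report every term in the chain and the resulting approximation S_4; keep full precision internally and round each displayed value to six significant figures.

∫_12^35 1/x^4 dx evaluates to 0.000185127.
Boundary: ½(f(12) + f(35)) = ½(4.82253e-05 + 6.66389e-07) = 2.44458e-05.
So far: 0.000209573.
Order-1 term: 1/12 · (-7.61587e-08 − (-1.60751e-05)) = 1.33325e-06.
Partial sum through k=1: 0.000210906.
Order-2 term: −1/720 · (-1.86511e-09 − (-3.34898e-06)) = -4.64877e-09.
Partial sum through k=2: 0.000210901.
Order-3 term: 1/30240 · (-8.52623e-11 − (-1.30238e-06)) = 4.30653e-11.
Partial sum through k=3: 0.000210901.
Order-4 term: −1/1209600 · (-6.26417e-12 − (-8.13988e-07)) = -6.72935e-13.

S_4 ≈ 0.000210901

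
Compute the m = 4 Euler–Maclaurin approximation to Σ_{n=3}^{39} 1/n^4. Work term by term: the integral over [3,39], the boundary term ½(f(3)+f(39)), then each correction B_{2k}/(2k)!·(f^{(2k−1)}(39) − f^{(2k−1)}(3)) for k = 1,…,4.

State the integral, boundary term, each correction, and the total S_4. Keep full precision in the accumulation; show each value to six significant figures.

∫_3^39 1/x^4 dx evaluates to 0.0123401.
Endpoint term: (f(3) + f(39))/2 = (0.0123457 + 4.32257e-07)/2 = 0.00617306.
Running total after boundary: 0.0185131.
Correction k=1: B_{2}/2! · (f^{(1)}(39) − f^{(1)}(3)) = 1/12 · (-4.43340e-08 − (-0.0164609)) = 0.00137174.
Running total after k=1: 0.0198849.
Correction k=2: B_{4}/4! · (f^{(3)}(39) − f^{(3)}(3)) = −1/720 · (-8.74438e-10 − (-0.0548697)) = -7.62079e-05.
Running total after k=2: 0.0198086.
Correction k=3: B_{6}/6! · (f^{(5)}(39) − f^{(5)}(3)) = 1/30240 · (-3.21950e-11 − (-0.341411)) = 1.12901e-05.
Running total after k=3: 0.0198199.
Correction k=4: B_{8}/8! · (f^{(7)}(39) − f^{(7)}(3)) = −1/1209600 · (-1.90503e-12 − (-3.41411)) = -2.82251e-06.

S_4 ≈ 0.0198171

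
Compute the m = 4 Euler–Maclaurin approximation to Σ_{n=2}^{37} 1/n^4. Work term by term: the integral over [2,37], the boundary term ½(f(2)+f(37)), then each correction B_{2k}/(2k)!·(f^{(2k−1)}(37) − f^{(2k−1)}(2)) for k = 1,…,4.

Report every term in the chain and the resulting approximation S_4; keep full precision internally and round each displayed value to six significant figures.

The integral term ∫_2^37 1/x^4 dx = 0.0416601.
Endpoint term: (f(2) + f(37))/2 = (0.0625000 + 5.33572e-07)/2 = 0.0312503.
Running total after boundary: 0.0729104.
Correction k=1: B_{2}/2! · (f^{(1)}(37) − f^{(1)}(2)) = 1/12 · (-5.76835e-08 − (-0.125000)) = 0.0104167.
After k=1: 0.0833270.
Correction k=2: B_{4}/4! · (f^{(3)}(37) − f^{(3)}(2)) = −1/720 · (-1.26406e-09 − (-0.937500)) = -0.00130208.
After k=2: 0.0820249.
Correction k=3: B_{6}/6! · (f^{(5)}(37) − f^{(5)}(2)) = 1/30240 · (-5.17075e-11 − (-13.1250)) = 0.000434028.
After k=3: 0.0824590.
Correction k=4: B_{8}/8! · (f^{(7)}(37) − f^{(7)}(2)) = −1/1209600 · (-3.39933e-12 − (-295.312)) = -0.000244141.

S_4 ≈ 0.0822148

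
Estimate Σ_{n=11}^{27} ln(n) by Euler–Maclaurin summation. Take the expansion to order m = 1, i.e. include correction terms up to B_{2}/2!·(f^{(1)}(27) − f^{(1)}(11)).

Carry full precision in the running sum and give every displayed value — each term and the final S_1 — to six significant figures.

S_1 ≈ 49.4531

Integral: ∫_11^27 ln(x) dx = 46.6107.
½[f(11) + f(27)] = ½[2.39790 + 3.29584] = 2.84687.
Integral + boundary = 49.4576.
Order-1 term: 1/12 · (0.0370370 − 0.0909091) = -0.00448934.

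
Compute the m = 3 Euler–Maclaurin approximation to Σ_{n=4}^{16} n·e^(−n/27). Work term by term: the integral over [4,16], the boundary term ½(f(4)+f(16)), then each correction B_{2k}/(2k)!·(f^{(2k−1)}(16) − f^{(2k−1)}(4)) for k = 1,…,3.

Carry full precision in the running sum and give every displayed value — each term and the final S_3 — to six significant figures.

∫_4^16 x·e^(−x/27) dx evaluates to 79.8403.
Boundary: ½(f(4) + f(16)) = ½(3.44921 + 8.84627) = 6.14774.
So far: 85.9880.
Correction k=1: B_{2}/2! · (f^{(1)}(16) − f^{(1)}(4)) = 1/12 · (0.225252 − 0.734555) = -0.0424419.
After k=1: 85.9456.
Correction k=2: B_{4}/4! · (f^{(3)}(16) − f^{(3)}(4)) = −1/720 · (0.00182584 − 0.00337334) = 2.14930e-06.
After k=2: 85.9456.
Correction k=3: B_{6}/6! · (f^{(5)}(16) − f^{(5)}(4)) = 1/30240 · (4.58531e-06 − 7.87250e-06) = -1.08703e-10.

S_3 ≈ 85.9456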